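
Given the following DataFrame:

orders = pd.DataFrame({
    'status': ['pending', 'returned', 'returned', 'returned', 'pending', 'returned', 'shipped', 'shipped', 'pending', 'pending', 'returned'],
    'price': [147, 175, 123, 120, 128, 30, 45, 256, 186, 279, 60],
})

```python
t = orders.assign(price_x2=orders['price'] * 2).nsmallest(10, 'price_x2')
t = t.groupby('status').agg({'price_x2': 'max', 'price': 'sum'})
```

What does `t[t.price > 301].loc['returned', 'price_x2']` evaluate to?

add column price_x2 = orders['price'] * 2:
      status  price  price_x2
0    pending    147       294
1   returned    175       350
2   returned    123       246
3   returned    120       240
4    pending    128       256
5   returned     30        60
6    shipped     45        90
7    shipped    256       512
8    pending    186       372
9    pending    279       558
10  returned     60       120
take 10 rows with smallest price_x2:
      status  price  price_x2
5   returned     30        60
6    shipped     45        90
10  returned     60       120
3   returned    120       240
2   returned    123       246
4    pending    128       256
0    pending    147       294
1   returned    175       350
8    pending    186       372
7    shipped    256       512
group by status: max(price_x2), sum(price):
          price_x2  price
status                   
pending        372    461
returned       350    508
shipped        512    301
filter rows where price > 301:
          price_x2  price
status                   
pending        372    461
returned       350    508

350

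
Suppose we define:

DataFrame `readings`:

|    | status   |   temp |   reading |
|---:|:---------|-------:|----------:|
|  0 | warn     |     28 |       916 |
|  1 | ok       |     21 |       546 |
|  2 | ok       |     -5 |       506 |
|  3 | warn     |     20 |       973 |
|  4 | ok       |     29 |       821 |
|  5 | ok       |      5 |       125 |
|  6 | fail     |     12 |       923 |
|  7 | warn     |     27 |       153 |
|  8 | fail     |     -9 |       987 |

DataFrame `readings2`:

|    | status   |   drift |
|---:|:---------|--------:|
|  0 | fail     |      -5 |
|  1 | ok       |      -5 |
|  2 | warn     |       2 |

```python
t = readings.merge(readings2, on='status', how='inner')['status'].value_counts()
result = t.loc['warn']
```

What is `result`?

3

merge on 'status' (how='inner') → 9 rows:
  status  temp  reading  drift
0   warn    28      916      2
1     ok    21      546     -5
2     ok    -5      506     -5
3   warn    20      973      2
4     ok    29      821     -5
5     ok     5      125     -5
6   fail    12      923     -5
7   warn    27      153      2
8   fail    -9      987     -5
value_counts of status:
status
ok      4
warn    3
fail    2
Name: count, dtype: int64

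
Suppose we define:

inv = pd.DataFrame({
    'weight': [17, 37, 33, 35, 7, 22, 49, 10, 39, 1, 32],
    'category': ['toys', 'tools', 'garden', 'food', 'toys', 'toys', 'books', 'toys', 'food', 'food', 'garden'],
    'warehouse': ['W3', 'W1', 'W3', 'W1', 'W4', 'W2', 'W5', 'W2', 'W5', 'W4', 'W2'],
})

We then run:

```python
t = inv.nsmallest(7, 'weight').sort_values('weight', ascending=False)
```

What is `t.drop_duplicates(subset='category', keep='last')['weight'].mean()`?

13.3333333333

take 7 rows with smallest weight:
    weight category warehouse
9        1     food        W4
4        7     toys        W4
7       10     toys        W2
0       17     toys        W3
5       22     toys        W2
10      32   garden        W2
2       33   garden        W3
sort by weight descending:
    weight category warehouse
2       33   garden        W3
10      32   garden        W2
5       22     toys        W2
0       17     toys        W3
7       10     toys        W2
4        7     toys        W4
9        1     food        W4
drop duplicate category (keep=last):
    weight category warehouse
10      32   garden        W2
4        7     toys        W4
9        1     food        W4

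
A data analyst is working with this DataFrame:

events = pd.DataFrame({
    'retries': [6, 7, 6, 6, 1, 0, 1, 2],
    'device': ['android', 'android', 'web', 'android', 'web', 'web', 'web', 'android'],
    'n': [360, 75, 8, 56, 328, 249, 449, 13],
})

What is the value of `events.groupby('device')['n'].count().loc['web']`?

4

group by device, count of n:
device
android    4
web        4
Name: n, dtype: int64
Hence 4.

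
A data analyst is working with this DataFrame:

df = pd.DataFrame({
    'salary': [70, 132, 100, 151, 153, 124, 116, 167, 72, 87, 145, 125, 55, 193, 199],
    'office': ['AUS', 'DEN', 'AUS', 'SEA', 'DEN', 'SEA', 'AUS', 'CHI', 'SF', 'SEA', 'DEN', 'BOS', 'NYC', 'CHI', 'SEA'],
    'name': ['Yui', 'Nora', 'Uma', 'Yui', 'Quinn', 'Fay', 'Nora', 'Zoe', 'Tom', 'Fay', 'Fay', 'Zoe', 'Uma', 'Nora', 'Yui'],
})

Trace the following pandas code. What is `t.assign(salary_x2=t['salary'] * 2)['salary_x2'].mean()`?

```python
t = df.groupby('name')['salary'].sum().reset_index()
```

group by name, sum of salary:
name
Fay      356
Nora     441
Quinn    153
Tom       72
Uma      155
Yui      420
Zoe      292
Name: salary, dtype: int64
reset_index():
    name  salary
0    Fay     356
1   Nora     441
2  Quinn     153
3    Tom      72
4    Uma     155
5    Yui     420
6    Zoe     292
add column salary_x2 = t['salary'] * 2:
    name  salary  salary_x2
0    Fay     356        712
1   Nora     441        882
2  Quinn     153        306
3    Tom      72        144
4    Uma     155        310
5    Yui     420        840
6    Zoe     292        584
The mean of column 'salary_x2' is 539.714285714.

539.714285714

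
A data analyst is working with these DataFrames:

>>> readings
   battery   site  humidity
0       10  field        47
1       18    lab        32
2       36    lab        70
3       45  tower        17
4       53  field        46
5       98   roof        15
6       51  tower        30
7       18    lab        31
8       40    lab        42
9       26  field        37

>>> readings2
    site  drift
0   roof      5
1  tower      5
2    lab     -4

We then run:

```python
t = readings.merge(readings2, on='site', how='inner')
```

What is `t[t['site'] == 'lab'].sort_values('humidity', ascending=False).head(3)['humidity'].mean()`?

merge on 'site' (how='inner') → 7 rows:
   battery   site  humidity  drift
0       18    lab        32     -4
1       36    lab        70     -4
2       45  tower        17      5
3       98   roof        15      5
4       51  tower        30      5
5       18    lab        31     -4
6       40    lab        42     -4
filter rows where site == 'lab':
   battery site  humidity  drift
0       18  lab        32     -4
1       36  lab        70     -4
5       18  lab        31     -4
6       40  lab        42     -4
sort by humidity descending:
   battery site  humidity  drift
1       36  lab        70     -4
6       40  lab        42     -4
0       18  lab        32     -4
5       18  lab        31     -4
take first 3 rows:
   battery site  humidity  drift
1       36  lab        70     -4
6       40  lab        42     -4
0       18  lab        32     -4
Hence 48.0.

48.0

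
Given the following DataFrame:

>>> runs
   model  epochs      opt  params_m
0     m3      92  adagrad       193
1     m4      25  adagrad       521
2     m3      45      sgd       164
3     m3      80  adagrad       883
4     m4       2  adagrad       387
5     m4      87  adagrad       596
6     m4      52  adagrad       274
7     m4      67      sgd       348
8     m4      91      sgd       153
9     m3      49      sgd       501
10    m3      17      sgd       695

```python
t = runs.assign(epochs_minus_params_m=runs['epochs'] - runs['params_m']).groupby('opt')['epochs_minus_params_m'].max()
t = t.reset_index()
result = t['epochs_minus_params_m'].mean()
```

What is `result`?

add column epochs_minus_params_m = runs['epochs'] - runs['params_m']:
   model  epochs      opt  params_m  epochs_minus_params_m
0     m3      92  adagrad       193                   -101
1     m4      25  adagrad       521                   -496
2     m3      45      sgd       164                   -119
3     m3      80  adagrad       883                   -803
4     m4       2  adagrad       387                   -385
5     m4      87  adagrad       596                   -509
6     m4      52  adagrad       274                   -222
7     m4      67      sgd       348                   -281
8     m4      91      sgd       153                    -62
9     m3      49      sgd       501                   -452
10    m3      17      sgd       695                   -678
group by opt, max of epochs_minus_params_m:
opt
adagrad   -101
sgd        -62
Name: epochs_minus_params_m, dtype: int64
reset_index():
       opt  epochs_minus_params_m
0  adagrad                   -101
1      sgd                    -62

-81.5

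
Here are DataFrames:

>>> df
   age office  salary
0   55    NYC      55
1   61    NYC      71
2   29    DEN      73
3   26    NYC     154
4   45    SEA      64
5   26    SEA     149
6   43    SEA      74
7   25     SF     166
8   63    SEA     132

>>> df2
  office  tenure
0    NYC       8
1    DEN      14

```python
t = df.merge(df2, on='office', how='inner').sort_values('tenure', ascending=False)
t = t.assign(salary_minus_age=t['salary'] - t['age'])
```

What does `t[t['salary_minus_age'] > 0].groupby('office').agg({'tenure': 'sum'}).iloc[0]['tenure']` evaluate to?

14

merge on 'office' (how='inner') → 4 rows:
   age office  salary  tenure
0   55    NYC      55       8
1   61    NYC      71       8
2   29    DEN      73      14
3   26    NYC     154       8
sort by tenure descending:
   age office  salary  tenure
2   29    DEN      73      14
0   55    NYC      55       8
1   61    NYC      71       8
3   26    NYC     154       8
add column salary_minus_age = t['salary'] - t['age']:
   age office  salary  tenure  salary_minus_age
2   29    DEN      73      14                44
0   55    NYC      55       8                 0
1   61    NYC      71       8                10
3   26    NYC     154       8               128
filter rows where salary_minus_age > 0:
   age office  salary  tenure  salary_minus_age
2   29    DEN      73      14                44
1   61    NYC      71       8                10
3   26    NYC     154       8               128
group by office, sum of tenure:
        tenure
office        
DEN         14
NYC         16
The value at position 0, column 'tenure' is 14.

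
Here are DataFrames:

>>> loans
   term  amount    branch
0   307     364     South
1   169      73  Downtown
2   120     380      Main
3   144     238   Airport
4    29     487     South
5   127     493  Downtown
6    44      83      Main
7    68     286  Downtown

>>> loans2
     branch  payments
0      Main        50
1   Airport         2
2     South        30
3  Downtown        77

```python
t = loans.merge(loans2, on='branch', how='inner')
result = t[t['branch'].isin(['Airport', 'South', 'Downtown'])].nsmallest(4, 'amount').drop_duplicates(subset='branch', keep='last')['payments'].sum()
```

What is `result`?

merge on 'branch' (how='inner') → 8 rows:
   term  amount    branch  payments
0   307     364     South        30
1   169      73  Downtown        77
2   120     380      Main        50
3   144     238   Airport         2
4    29     487     South        30
5   127     493  Downtown        77
6    44      83      Main        50
7    68     286  Downtown        77
filter rows where branch in ['Airport', 'South', 'Downtown']:
   term  amount    branch  payments
0   307     364     South        30
1   169      73  Downtown        77
3   144     238   Airport         2
4    29     487     South        30
5   127     493  Downtown        77
7    68     286  Downtown        77
take 4 rows with smallest amount:
   term  amount    branch  payments
1   169      73  Downtown        77
3   144     238   Airport         2
7    68     286  Downtown        77
0   307     364     South        30
drop duplicate branch (keep=last):
   term  amount    branch  payments
3   144     238   Airport         2
7    68     286  Downtown        77
0   307     364     South        30
Hence 109.

109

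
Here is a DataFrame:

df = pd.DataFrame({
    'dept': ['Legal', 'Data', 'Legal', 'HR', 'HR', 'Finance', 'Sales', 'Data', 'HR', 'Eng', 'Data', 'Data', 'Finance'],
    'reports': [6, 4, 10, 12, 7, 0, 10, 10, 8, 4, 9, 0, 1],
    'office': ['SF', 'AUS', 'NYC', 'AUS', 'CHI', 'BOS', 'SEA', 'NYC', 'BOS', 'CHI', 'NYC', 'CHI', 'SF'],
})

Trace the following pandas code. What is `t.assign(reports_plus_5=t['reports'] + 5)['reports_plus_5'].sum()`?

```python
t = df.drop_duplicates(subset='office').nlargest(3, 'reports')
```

42

drop duplicate office (keep=first):
      dept  reports office
0    Legal        6     SF
1     Data        4    AUS
2    Legal       10    NYC
4       HR        7    CHI
5  Finance        0    BOS
6    Sales       10    SEA
take 3 rows with largest reports:
    dept  reports office
2  Legal       10    NYC
6  Sales       10    SEA
4     HR        7    CHI
add column reports_plus_5 = t['reports'] + 5:
    dept  reports office  reports_plus_5
2  Legal       10    NYC              15
6  Sales       10    SEA              15
4     HR        7    CHI              12
sum of column 'reports_plus_5' → 42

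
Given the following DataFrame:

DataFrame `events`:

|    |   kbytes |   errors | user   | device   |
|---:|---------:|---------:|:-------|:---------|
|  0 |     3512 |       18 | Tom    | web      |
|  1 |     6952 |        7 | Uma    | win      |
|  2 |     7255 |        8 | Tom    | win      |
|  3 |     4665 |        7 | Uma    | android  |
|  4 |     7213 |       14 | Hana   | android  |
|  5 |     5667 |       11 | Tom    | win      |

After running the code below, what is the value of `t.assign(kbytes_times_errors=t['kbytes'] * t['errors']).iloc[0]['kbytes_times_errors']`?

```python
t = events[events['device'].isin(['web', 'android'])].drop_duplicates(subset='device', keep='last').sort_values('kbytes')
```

63216

filter rows where device in ['web', 'android']:
   kbytes  errors  user   device
0    3512      18   Tom      web
3    4665       7   Uma  android
4    7213      14  Hana  android
drop duplicate device (keep=last):
   kbytes  errors  user   device
0    3512      18   Tom      web
4    7213      14  Hana  android
sort by kbytes:
   kbytes  errors  user   device
0    3512      18   Tom      web
4    7213      14  Hana  android
add column kbytes_times_errors = t['kbytes'] * t['errors']:
   kbytes  errors  user   device  kbytes_times_errors
0    3512      18   Tom      web                63216
4    7213      14  Hana  android               100982
Then the value at position 0, column 'kbytes_times_errors': 63216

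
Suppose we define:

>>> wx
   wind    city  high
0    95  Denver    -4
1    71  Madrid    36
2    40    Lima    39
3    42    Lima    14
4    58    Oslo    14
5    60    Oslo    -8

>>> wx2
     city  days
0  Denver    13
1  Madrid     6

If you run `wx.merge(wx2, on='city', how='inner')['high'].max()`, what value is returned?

36

merge on 'city' (how='inner') → 2 rows:
   wind    city  high  days
0    95  Denver    -4    13
1    71  Madrid    36     6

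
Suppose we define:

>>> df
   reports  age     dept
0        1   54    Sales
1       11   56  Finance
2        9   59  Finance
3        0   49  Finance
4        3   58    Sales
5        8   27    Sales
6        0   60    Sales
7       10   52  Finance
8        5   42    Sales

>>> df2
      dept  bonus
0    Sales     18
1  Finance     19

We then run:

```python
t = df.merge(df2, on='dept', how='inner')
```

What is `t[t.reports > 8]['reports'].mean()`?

merge on 'dept' (how='inner') → 9 rows:
   reports  age     dept  bonus
0        1   54    Sales     18
1       11   56  Finance     19
2        9   59  Finance     19
3        0   49  Finance     19
4        3   58    Sales     18
5        8   27    Sales     18
6        0   60    Sales     18
7       10   52  Finance     19
8        5   42    Sales     18
filter rows where reports > 8:
   reports  age     dept  bonus
1       11   56  Finance     19
2        9   59  Finance     19
7       10   52  Finance     19

10.0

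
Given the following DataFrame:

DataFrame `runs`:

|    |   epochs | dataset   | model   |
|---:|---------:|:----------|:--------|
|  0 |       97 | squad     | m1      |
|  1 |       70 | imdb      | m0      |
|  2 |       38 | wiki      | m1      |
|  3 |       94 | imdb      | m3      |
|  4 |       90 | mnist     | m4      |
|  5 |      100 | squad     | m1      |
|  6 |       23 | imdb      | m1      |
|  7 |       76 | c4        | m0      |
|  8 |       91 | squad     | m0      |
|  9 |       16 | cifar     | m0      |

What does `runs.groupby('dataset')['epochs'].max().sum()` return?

414

group by dataset, max of epochs:
dataset
c4        76
cifar     16
imdb      94
mnist     90
squad    100
wiki      38
Name: epochs, dtype: int64
sum of the resulting series → 414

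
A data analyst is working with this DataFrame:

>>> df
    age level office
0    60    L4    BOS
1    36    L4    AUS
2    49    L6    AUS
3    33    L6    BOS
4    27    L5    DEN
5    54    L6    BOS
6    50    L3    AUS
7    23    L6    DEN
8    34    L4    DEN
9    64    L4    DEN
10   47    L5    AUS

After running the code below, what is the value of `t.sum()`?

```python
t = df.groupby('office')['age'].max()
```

174

group by office, max of age:
office
AUS    50
BOS    60
DEN    64
Name: age, dtype: int64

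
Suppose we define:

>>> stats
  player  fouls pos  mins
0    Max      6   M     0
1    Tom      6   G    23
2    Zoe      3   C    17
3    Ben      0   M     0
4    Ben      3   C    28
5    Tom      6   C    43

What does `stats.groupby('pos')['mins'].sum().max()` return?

group by pos, sum of mins:
pos
C    88
G    23
M     0
Name: mins, dtype: int64
The max of the resulting series is 88.

88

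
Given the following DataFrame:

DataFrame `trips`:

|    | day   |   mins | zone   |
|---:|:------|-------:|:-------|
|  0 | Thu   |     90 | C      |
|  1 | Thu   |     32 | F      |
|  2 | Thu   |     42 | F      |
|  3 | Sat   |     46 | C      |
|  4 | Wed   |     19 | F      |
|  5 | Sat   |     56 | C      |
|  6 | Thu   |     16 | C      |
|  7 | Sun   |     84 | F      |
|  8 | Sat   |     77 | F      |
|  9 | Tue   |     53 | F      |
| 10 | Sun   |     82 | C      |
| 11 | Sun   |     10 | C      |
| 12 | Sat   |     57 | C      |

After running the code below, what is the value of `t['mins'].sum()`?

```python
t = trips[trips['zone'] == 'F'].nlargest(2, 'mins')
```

filter rows where zone == 'F':
   day  mins zone
1  Thu    32    F
2  Thu    42    F
4  Wed    19    F
7  Sun    84    F
8  Sat    77    F
9  Tue    53    F
take 2 rows with largest mins:
   day  mins zone
7  Sun    84    F
8  Sat    77    F
The sum of column 'mins' is 161.

161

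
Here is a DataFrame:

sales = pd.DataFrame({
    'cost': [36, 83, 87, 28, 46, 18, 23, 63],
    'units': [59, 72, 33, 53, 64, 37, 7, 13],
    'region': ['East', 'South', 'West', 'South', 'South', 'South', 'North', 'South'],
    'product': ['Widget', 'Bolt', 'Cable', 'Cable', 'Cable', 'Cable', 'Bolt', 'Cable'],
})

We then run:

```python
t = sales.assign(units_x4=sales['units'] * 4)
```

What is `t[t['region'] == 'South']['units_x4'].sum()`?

add column units_x4 = sales['units'] * 4:
   cost  units region product  units_x4
0    36     59   East  Widget       236
1    83     72  South    Bolt       288
2    87     33   West   Cable       132
3    28     53  South   Cable       212
4    46     64  South   Cable       256
5    18     37  South   Cable       148
6    23      7  North    Bolt        28
7    63     13  South   Cable        52
filter rows where region == 'South':
   cost  units region product  units_x4
1    83     72  South    Bolt       288
3    28     53  South   Cable       212
4    46     64  South   Cable       256
5    18     37  South   Cable       148
7    63     13  South   Cable        52

956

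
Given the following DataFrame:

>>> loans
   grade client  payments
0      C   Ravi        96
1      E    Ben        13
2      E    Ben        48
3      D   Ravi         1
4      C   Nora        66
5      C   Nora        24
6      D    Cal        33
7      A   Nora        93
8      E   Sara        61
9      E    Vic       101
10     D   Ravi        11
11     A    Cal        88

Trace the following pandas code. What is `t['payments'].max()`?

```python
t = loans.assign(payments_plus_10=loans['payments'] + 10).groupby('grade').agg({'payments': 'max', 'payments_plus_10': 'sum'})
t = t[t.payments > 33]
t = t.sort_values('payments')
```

add column payments_plus_10 = loans['payments'] + 10:
   grade client  payments  payments_plus_10
0      C   Ravi        96               106
1      E    Ben        13                23
2      E    Ben        48                58
3      D   Ravi         1                11
4      C   Nora        66                76
5      C   Nora        24                34
6      D    Cal        33                43
7      A   Nora        93               103
8      E   Sara        61                71
9      E    Vic       101               111
10     D   Ravi        11                21
11     A    Cal        88                98
group by grade: max(payments), sum(payments_plus_10):
       payments  payments_plus_10
grade                            
A            93               201
C            96               216
D            33                75
E           101               263
filter rows where payments > 33:
       payments  payments_plus_10
grade                            
A            93               201
C            96               216
E           101               263
sort by payments:
       payments  payments_plus_10
grade                            
A            93               201
C            96               216
E           101               263

101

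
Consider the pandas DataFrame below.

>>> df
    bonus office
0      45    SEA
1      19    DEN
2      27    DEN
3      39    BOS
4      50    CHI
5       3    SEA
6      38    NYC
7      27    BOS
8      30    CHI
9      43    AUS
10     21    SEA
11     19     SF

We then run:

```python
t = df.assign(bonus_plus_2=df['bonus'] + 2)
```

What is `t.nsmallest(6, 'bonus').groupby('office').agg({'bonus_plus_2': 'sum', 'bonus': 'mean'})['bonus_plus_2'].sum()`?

add column bonus_plus_2 = df['bonus'] + 2:
    bonus office  bonus_plus_2
0      45    SEA            47
1      19    DEN            21
2      27    DEN            29
3      39    BOS            41
4      50    CHI            52
5       3    SEA             5
6      38    NYC            40
7      27    BOS            29
8      30    CHI            32
9      43    AUS            45
10     21    SEA            23
11     19     SF            21
take 6 rows with smallest bonus:
    bonus office  bonus_plus_2
5       3    SEA             5
1      19    DEN            21
11     19     SF            21
10     21    SEA            23
2      27    DEN            29
7      27    BOS            29
group by office: sum(bonus_plus_2), mean(bonus):
        bonus_plus_2  bonus
office                     
BOS               29   27.0
DEN               50   23.0
SEA               28   12.0
SF                21   19.0
Then the sum of column 'bonus_plus_2': 128

128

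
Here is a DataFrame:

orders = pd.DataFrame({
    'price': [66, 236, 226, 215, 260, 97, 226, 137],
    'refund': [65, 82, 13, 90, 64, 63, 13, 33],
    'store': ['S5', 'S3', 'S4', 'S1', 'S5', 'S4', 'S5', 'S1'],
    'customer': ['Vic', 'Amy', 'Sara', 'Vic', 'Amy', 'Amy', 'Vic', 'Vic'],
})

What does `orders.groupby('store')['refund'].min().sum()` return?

141

group by store, min of refund:
store
S1    33
S3    82
S4    13
S5    13
Name: refund, dtype: int64
sum of the resulting series → 141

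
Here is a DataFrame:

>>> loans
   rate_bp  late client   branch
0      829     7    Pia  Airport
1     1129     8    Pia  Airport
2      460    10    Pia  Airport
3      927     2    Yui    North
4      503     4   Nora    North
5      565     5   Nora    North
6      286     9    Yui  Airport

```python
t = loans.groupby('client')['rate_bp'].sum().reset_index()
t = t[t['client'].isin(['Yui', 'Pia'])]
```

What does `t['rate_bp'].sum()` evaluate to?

group by client, sum of rate_bp:
client
Nora    1068
Pia     2418
Yui     1213
Name: rate_bp, dtype: int64
reset_index():
  client  rate_bp
0   Nora     1068
1    Pia     2418
2    Yui     1213
filter rows where client in ['Yui', 'Pia']:
  client  rate_bp
1    Pia     2418
2    Yui     1213
Reading off the sum of column 'rate_bp', we get 3631.

3631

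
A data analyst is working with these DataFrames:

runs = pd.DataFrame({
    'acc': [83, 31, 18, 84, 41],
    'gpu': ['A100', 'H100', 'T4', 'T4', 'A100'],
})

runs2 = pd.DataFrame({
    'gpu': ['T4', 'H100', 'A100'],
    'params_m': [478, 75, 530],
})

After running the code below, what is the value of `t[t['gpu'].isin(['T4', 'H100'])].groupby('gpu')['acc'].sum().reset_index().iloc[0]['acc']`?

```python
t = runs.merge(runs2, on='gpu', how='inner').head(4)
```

merge on 'gpu' (how='inner') → 5 rows:
   acc   gpu  params_m
0   83  A100       530
1   31  H100        75
2   18    T4       478
3   84    T4       478
4   41  A100       530
take first 4 rows:
   acc   gpu  params_m
0   83  A100       530
1   31  H100        75
2   18    T4       478
3   84    T4       478
filter rows where gpu in ['T4', 'H100']:
   acc   gpu  params_m
1   31  H100        75
2   18    T4       478
3   84    T4       478
group by gpu, sum of acc:
gpu
H100     31
T4      102
Name: acc, dtype: int64
reset_index():
    gpu  acc
0  H100   31
1    T4  102

31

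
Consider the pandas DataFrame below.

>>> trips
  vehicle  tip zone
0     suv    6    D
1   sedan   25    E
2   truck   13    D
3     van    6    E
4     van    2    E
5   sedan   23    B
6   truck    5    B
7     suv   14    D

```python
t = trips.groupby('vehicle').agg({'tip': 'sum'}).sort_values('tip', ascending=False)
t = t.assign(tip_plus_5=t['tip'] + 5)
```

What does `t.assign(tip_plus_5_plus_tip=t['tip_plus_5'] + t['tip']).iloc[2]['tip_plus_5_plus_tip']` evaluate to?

group by vehicle, sum of tip:
         tip
vehicle     
sedan     48
suv       20
truck     18
van        8
sort by tip descending:
         tip
vehicle     
sedan     48
suv       20
truck     18
van        8
add column tip_plus_5 = t['tip'] + 5:
         tip  tip_plus_5
vehicle                 
sedan     48          53
suv       20          25
truck     18          23
van        8          13
add column tip_plus_5_plus_tip = t['tip_plus_5'] + t['tip']:
         tip  tip_plus_5  tip_plus_5_plus_tip
vehicle                                      
sedan     48          53                  101
suv       20          25                   45
truck     18          23                   41
van        8          13                   21
Hence 41.

41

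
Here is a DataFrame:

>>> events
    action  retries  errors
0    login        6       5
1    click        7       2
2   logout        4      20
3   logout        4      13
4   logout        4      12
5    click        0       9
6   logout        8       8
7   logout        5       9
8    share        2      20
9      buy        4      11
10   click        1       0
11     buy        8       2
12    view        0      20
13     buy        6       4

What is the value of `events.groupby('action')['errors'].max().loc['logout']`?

group by action, max of errors:
action
buy       11
click      9
login      5
logout    20
share     20
view      20
Name: errors, dtype: int64
Finally, value at index 'logout' = 20.

20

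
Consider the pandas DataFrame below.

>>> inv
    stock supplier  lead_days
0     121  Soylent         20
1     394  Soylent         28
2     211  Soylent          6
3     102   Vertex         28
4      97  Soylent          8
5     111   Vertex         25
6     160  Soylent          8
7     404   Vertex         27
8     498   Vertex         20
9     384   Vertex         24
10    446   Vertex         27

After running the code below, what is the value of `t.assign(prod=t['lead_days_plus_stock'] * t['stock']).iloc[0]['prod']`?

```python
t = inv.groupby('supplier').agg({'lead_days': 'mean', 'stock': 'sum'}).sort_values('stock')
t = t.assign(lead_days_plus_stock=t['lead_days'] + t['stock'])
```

980051.0

group by supplier: mean(lead_days), sum(stock):
          lead_days  stock
supplier                  
Soylent   14.000000    983
Vertex    25.166667   1945
sort by stock:
          lead_days  stock
supplier                  
Soylent   14.000000    983
Vertex    25.166667   1945
add column lead_days_plus_stock = t['lead_days'] + t['stock']:
          lead_days  stock  lead_days_plus_stock
supplier                                        
Soylent   14.000000    983            997.000000
Vertex    25.166667   1945           1970.166667
add column prod = t['lead_days_plus_stock'] * t['stock']:
          lead_days  stock  lead_days_plus_stock          prod
supplier                                                      
Soylent   14.000000    983            997.000000  9.800510e+05
Vertex    25.166667   1945           1970.166667  3.831974e+06
Reading off the value at position 0, column 'prod', we get 980051.0.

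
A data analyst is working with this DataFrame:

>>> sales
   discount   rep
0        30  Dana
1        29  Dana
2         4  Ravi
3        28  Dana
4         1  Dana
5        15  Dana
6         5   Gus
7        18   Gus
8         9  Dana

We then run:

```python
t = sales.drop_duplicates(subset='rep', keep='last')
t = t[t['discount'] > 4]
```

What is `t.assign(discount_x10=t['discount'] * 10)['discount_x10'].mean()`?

drop duplicate rep (keep=last):
   discount   rep
2         4  Ravi
7        18   Gus
8         9  Dana
filter rows where discount > 4:
   discount   rep
7        18   Gus
8         9  Dana
add column discount_x10 = t['discount'] * 10:
   discount   rep  discount_x10
7        18   Gus           180
8         9  Dana            90
Taking the mean of column 'discount_x10' gives 135.0.

135.0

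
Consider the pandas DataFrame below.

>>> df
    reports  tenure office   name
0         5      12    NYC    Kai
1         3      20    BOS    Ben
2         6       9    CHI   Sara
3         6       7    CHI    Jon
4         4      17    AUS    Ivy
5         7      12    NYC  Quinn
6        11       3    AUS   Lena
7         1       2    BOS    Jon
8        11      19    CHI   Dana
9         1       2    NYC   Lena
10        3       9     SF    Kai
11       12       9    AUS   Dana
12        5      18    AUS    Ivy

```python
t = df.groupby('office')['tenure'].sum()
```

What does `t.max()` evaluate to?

group by office, sum of tenure:
office
AUS    47
BOS    22
CHI    35
NYC    26
SF      9
Name: tenure, dtype: int64

47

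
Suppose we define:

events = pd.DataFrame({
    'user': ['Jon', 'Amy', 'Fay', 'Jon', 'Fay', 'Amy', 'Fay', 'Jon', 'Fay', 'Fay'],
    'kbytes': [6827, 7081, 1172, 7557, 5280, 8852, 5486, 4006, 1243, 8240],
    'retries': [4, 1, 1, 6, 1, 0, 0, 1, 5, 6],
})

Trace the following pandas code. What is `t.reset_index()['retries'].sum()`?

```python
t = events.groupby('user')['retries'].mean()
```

group by user, mean of retries:
user
Amy    0.500000
Fay    2.600000
Jon    3.666667
Name: retries, dtype: float64
reset_index():
  user   retries
0  Amy  0.500000
1  Fay  2.600000
2  Jon  3.666667
Reading off the sum of column 'retries', we get 6.76666666667.

6.76666666667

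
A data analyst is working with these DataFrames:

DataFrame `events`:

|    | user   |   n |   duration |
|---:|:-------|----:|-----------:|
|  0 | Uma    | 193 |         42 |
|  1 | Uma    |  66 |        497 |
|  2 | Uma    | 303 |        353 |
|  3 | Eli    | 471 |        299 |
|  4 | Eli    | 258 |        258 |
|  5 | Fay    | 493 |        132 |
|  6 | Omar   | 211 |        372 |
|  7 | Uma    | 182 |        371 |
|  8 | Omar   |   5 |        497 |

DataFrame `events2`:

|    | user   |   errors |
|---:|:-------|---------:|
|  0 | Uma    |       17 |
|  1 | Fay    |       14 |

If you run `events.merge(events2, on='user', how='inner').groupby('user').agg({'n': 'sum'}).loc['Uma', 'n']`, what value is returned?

merge on 'user' (how='inner') → 5 rows:
  user    n  duration  errors
0  Uma  193        42      17
1  Uma   66       497      17
2  Uma  303       353      17
3  Fay  493       132      14
4  Uma  182       371      17
group by user, sum of n:
        n
user     
Fay   493
Uma   744
value at row 'Uma', column 'n' → 744

744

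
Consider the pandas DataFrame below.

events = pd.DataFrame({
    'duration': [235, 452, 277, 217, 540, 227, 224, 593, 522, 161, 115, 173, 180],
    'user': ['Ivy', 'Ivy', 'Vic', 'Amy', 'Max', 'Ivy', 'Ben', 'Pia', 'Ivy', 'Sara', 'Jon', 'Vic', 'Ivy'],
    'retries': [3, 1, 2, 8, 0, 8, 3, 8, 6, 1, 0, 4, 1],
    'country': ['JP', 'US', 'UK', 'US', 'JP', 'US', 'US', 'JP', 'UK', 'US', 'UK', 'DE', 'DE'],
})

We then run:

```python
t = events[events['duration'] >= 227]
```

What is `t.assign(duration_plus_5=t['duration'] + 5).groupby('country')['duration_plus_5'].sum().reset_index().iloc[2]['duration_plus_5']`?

689

filter rows where duration >= 227:
   duration user  retries country
0       235  Ivy        3      JP
1       452  Ivy        1      US
2       277  Vic        2      UK
4       540  Max        0      JP
5       227  Ivy        8      US
7       593  Pia        8      JP
8       522  Ivy        6      UK
add column duration_plus_5 = t['duration'] + 5:
   duration user  retries country  duration_plus_5
0       235  Ivy        3      JP              240
1       452  Ivy        1      US              457
2       277  Vic        2      UK              282
4       540  Max        0      JP              545
5       227  Ivy        8      US              232
7       593  Pia        8      JP              598
8       522  Ivy        6      UK              527
group by country, sum of duration_plus_5:
country
JP    1383
UK     809
US     689
Name: duration_plus_5, dtype: int64
reset_index():
  country  duration_plus_5
0      JP             1383
1      UK              809
2      US              689
Hence 689.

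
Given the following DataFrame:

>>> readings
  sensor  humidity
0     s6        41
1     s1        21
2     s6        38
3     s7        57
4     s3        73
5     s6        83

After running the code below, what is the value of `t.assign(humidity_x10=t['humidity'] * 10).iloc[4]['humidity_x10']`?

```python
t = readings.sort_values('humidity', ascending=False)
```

sort by humidity descending:
  sensor  humidity
5     s6        83
4     s3        73
3     s7        57
0     s6        41
2     s6        38
1     s1        21
add column humidity_x10 = t['humidity'] * 10:
  sensor  humidity  humidity_x10
5     s6        83           830
4     s3        73           730
3     s7        57           570
0     s6        41           410
2     s6        38           380
1     s1        21           210
value at position 4, column 'humidity_x10' → 380

380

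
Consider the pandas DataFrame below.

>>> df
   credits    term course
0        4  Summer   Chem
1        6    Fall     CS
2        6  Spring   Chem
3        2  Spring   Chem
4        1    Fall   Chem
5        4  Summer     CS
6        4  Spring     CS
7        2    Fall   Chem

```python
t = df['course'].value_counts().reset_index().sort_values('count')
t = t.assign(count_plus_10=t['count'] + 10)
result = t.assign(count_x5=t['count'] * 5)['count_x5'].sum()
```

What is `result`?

40

value_counts of course:
course
Chem    5
CS      3
Name: count, dtype: int64
reset_index():
  course  count
0   Chem      5
1     CS      3
sort by count:
  course  count
1     CS      3
0   Chem      5
add column count_plus_10 = t['count'] + 10:
  course  count  count_plus_10
1     CS      3             13
0   Chem      5             15
add column count_x5 = t['count'] * 5:
  course  count  count_plus_10  count_x5
1     CS      3             13        15
0   Chem      5             15        25
Taking the sum of column 'count_x5' gives 40.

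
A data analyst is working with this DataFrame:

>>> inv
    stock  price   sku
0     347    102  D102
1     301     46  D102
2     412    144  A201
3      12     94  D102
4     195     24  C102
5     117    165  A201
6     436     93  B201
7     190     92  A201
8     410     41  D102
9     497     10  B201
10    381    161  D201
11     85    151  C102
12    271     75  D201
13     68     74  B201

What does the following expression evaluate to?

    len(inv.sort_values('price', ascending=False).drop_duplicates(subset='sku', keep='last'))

5

sort by price descending:
    stock  price   sku
5     117    165  A201
10    381    161  D201
11     85    151  C102
2     412    144  A201
0     347    102  D102
3      12     94  D102
6     436     93  B201
7     190     92  A201
12    271     75  D201
13     68     74  B201
1     301     46  D102
8     410     41  D102
4     195     24  C102
9     497     10  B201
drop duplicate sku (keep=last):
    stock  price   sku
7     190     92  A201
12    271     75  D201
8     410     41  D102
4     195     24  C102
9     497     10  B201
Then the number of rows: 5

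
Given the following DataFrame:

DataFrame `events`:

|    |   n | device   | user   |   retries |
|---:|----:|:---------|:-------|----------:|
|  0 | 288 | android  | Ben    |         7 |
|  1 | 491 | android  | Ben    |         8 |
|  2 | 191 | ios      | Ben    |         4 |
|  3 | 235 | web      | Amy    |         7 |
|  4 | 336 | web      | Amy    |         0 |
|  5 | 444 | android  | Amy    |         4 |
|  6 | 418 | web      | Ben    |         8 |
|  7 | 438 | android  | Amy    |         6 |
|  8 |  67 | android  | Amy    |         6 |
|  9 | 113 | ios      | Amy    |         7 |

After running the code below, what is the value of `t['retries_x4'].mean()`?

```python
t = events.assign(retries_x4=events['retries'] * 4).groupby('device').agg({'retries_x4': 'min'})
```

10.6666666667

add column retries_x4 = events['retries'] * 4:
     n   device user  retries  retries_x4
0  288  android  Ben        7          28
1  491  android  Ben        8          32
2  191      ios  Ben        4          16
3  235      web  Amy        7          28
4  336      web  Amy        0           0
5  444  android  Amy        4          16
6  418      web  Ben        8          32
7  438  android  Amy        6          24
8   67  android  Amy        6          24
9  113      ios  Amy        7          28
group by device, min of retries_x4:
         retries_x4
device             
android          16
ios              16
web               0
Reading off the mean of column 'retries_x4', we get 10.6666666667.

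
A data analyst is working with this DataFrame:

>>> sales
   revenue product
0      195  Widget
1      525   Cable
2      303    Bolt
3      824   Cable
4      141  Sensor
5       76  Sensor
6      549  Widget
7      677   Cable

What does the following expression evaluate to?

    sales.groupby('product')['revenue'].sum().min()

217

group by product, sum of revenue:
product
Bolt       303
Cable     2026
Sensor     217
Widget     744
Name: revenue, dtype: int64
Taking the min of the resulting series gives 217.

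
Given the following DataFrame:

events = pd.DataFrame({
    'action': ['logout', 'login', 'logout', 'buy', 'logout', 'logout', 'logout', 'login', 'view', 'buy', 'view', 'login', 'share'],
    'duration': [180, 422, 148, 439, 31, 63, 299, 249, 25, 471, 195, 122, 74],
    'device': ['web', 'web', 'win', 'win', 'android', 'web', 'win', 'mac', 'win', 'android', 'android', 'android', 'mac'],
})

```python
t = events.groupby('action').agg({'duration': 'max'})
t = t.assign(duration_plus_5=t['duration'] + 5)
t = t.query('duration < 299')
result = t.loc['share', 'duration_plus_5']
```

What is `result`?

group by action, max of duration:
        duration
action          
buy          471
login        422
logout       299
share         74
view         195
add column duration_plus_5 = t['duration'] + 5:
        duration  duration_plus_5
action                           
buy          471              476
login        422              427
logout       299              304
share         74               79
view         195              200
filter rows where duration < 299:
        duration  duration_plus_5
action                           
share         74               79
view         195              200
Taking the value at row 'share', column 'duration_plus_5' gives 79.

79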